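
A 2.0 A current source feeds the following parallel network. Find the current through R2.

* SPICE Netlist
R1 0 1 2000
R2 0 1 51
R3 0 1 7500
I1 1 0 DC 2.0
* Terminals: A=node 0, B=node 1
All resistors sit directly between nodes 0 and 1, so they are in parallel and share one voltage V; the full source current 2 A splits among them.
1/R_par = 1/2000 + 1/51 + 1/7500 = 0.02024 S  =>  R_par = 49.4 Ω
V = I × R_par = 2 × 49.4 = 98.81 V
I_R2 = V/R2 = 98.81/51 = 1.937 A

Final answer: 1.937 A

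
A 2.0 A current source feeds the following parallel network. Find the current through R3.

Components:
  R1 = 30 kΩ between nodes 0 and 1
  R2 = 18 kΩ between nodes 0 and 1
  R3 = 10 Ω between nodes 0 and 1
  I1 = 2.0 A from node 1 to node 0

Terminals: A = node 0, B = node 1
All resistors sit directly between nodes 0 and 1, so they are in parallel and share one voltage V; the full source current 2 A splits among them.
1/R_par = 1/30000 + 1/18000 + 1/10 = 0.1001 S  =>  R_par = 9.991 Ω
V = I × R_par = 2 × 9.991 = 19.98 V
I_R3 = V/R3 = 19.98/10 = 1.998 A

Final answer: 1.998 A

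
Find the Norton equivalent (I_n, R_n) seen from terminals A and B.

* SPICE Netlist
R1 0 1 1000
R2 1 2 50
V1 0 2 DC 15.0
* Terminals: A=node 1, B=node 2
Find the Thévenin equivalent first; then I_n = V_th/R_th and R_n = R_th.
Step 1 — V_th is the open-circuit voltage V_A - V_B (nothing connected across the terminals).
Nodal analysis, taking node 2 as the 0 V reference.
Source V1 fixes V_0 = 15 V.
KCL at each unknown node (sum of currents leaving = 0; resistances in Ω):
  Node 1: (V_1 - 15)/1000 + (V_1 - 0)/50 = 0
Collecting terms: 0.021 × V_1 = 0.015  =>  V_1 = 0.7143 V
V_th = V_1 - V_2 = 0.7143 - 0 = 0.7143 V
Step 2 — R_th: zero the source — replace V1 by a short circuit (node 2 merges into node 0) — and find the resistance seen between A (node 1) and B (node 0).
Reduce the network between node 1 (A) and node 0 (B) by series/parallel combination:
  Rp1 = R1 ‖ R2 (parallel, both between nodes 0 and 1) = 1/(1/1000 + 1/50) = 47.62 Ω
R_th = 47.62 Ω
I_n = V_th/R_th = 0.7143/47.62 = 0.015 A, and R_n = R_th = 47.62 Ω

Final answer: I_n = 0.015 A, R_n = 47.62 Ω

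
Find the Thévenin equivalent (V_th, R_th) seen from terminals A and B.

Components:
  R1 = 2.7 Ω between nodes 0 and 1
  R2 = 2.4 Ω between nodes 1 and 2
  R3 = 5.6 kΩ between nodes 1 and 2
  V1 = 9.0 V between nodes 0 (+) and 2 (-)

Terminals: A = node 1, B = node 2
Step 1 — V_th is the open-circuit voltage V_A - V_B (nothing connected across the terminals).
Nodal analysis, taking node 2 as the 0 V reference.
Source V1 fixes V_0 = 9 V.
KCL at each unknown node (sum of currents leaving = 0; resistances in Ω):
  Node 1: (V_1 - 9)/2.7 + (V_1 - 0)/2.4 + (V_1 - 0)/5600 = 0
Collecting terms: 0.7872 × V_1 = 3.333  =>  V_1 = 4.234 V
V_th = V_1 - V_2 = 4.234 - 0 = 4.234 V
Step 2 — R_th: zero the source — replace V1 by a short circuit (node 2 merges into node 0) — and find the resistance seen between A (node 1) and B (node 0).
Reduce the network between node 1 (A) and node 0 (B) by series/parallel combination:
  Rp1 = R1 ‖ R2 ‖ R3 (parallel, all between nodes 0 and 1) = 1/(1/2.7 + 1/2.4 + 1/5600) = 1.27 Ω
R_th = 1.27 Ω

Final answer: V_th = 4.234 V, R_th = 1.27 Ω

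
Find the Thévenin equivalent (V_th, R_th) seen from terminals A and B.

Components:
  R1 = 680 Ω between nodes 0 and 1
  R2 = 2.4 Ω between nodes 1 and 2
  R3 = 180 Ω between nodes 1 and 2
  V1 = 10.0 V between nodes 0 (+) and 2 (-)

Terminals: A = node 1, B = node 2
Step 1 — V_th is the open-circuit voltage V_A - V_B (nothing connected across the terminals).
Nodal analysis, taking node 2 as the 0 V reference.
Source V1 fixes V_0 = 10 V.
KCL at each unknown node (sum of currents leaving = 0; resistances in Ω):
  Node 1: (V_1 - 10)/680 + (V_1 - 0)/2.4 + (V_1 - 0)/180 = 0
Collecting terms: 0.4237 × V_1 = 0.01471  =>  V_1 = 0.03471 V
V_th = V_1 - V_2 = 0.03471 - 0 = 0.03471 V
Step 2 — R_th: zero the source — replace V1 by a short circuit (node 2 merges into node 0) — and find the resistance seen between A (node 1) and B (node 0).
Reduce the network between node 1 (A) and node 0 (B) by series/parallel combination:
  Rp1 = R1 ‖ R2 ‖ R3 (parallel, all between nodes 0 and 1) = 1/(1/680 + 1/2.4 + 1/180) = 2.36 Ω
R_th = 2.36 Ω

Final answer: V_th = 0.03471 V, R_th = 2.36 Ω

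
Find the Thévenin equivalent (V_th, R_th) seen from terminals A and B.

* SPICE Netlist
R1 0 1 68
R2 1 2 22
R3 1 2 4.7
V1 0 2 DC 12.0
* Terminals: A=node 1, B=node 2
Step 1 — V_th is the open-circuit voltage V_A - V_B (nothing connected across the terminals).
Nodal analysis, taking node 2 as the 0 V reference.
Source V1 fixes V_0 = 12 V.
KCL at each unknown node (sum of currents leaving = 0; resistances in Ω):
  Node 1: (V_1 - 12)/68 + (V_1 - 0)/22 + (V_1 - 0)/4.7 = 0
Collecting terms: 0.2729 × V_1 = 0.1765  =>  V_1 = 0.6466 V
V_th = V_1 - V_2 = 0.6466 - 0 = 0.6466 V
Step 2 — R_th: zero the source — replace V1 by a short circuit (node 2 merges into node 0) — and find the resistance seen between A (node 1) and B (node 0).
Reduce the network between node 1 (A) and node 0 (B) by series/parallel combination:
  Rp1 = R1 ‖ R2 ‖ R3 (parallel, all between nodes 0 and 1) = 1/(1/68 + 1/22 + 1/4.7) = 3.664 Ω
R_th = 3.664 Ω

Final answer: V_th = 0.6466 V, R_th = 3.664 Ω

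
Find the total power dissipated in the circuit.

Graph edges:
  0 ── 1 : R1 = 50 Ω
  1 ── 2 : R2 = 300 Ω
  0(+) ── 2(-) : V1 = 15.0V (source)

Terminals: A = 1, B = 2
Nodal analysis, taking node 2 as the 0 V reference.
Source V1 fixes V_0 = 15 V.
KCL at each unknown node (sum of currents leaving = 0; resistances in Ω):
  Node 1: (V_1 - 15)/50 + (V_1 - 0)/300 = 0
Collecting terms: 0.02333 × V_1 = 0.3  =>  V_1 = 12.86 V
Power in each resistor, P = (ΔV)²/R:
  P_R1 = (15 - 12.86)²/50 = 0.09184 W
  P_R2 = (12.86 - 0)²/300 = 0.551 W
P_total = P_R1 + P_R2 = 0.6429 W

Final answer: 0.6429 W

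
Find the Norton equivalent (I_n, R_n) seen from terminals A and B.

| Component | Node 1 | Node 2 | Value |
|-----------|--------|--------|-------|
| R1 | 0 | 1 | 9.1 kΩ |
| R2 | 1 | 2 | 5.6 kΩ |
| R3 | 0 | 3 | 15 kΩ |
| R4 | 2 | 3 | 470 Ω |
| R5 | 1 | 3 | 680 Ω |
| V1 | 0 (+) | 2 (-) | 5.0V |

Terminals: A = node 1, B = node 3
Find the Thévenin equivalent first; then I_n = V_th/R_th and R_n = R_th.
Step 1 — V_th is the open-circuit voltage V_A - V_B (nothing connected across the terminals).
Nodal analysis, taking node 2 as the 0 V reference.
Source V1 fixes V_0 = 5 V.
KCL at each unknown node (sum of currents leaving = 0; resistances in Ω):
  Node 1: (V_1 - 5)/9100 + (V_1 - 0)/5600 + (V_1 - V_3)/680 = 0
  Node 3: (V_3 - 5)/15000 + (V_3 - 0)/470 + (V_3 - V_1)/680 = 0
Collecting terms (coefficients in siemens):
  0.001759·V_1 - 0.001471·V_3 = 0.0005495
  0.003665·V_3 - 0.001471·V_1 = 0.0003333
Determinant D = (0.001759)(0.003665) - (-0.001471)(-0.001471) = 0.000004284
V_1 = [(0.0005495)(0.003665) - (-0.001471)(0.0003333)]/D = 0.5845 V
V_3 = [(0.001759)(0.0003333) - (0.0005495)(-0.001471)]/D = 0.3255 V
V_th = V_1 - V_3 = 0.5845 - 0.3255 = 0.259 V
Step 2 — R_th: zero the source — replace V1 by a short circuit (node 2 merges into node 0) — and find the resistance seen between A (node 1) and B (node 3).
Reduce the network between node 1 (A) and node 3 (B) by series/parallel combination:
  Rp1 = R1 ‖ R2 (parallel, both between nodes 0 and 1) = 1/(1/9100 + 1/5600) = 3467 Ω
  Rp2 = R3 ‖ R4 (parallel, both between nodes 0 and 3) = 1/(1/15000 + 1/470) = 455.7 Ω
  Rs1 = Rp1 + Rp2 (series, joined only at node 0) = 3467 + 455.7 = 3922 Ω
  Rp3 = R5 ‖ Rs1 (parallel, both between nodes 1 and 3) = 1/(1/680 + 1/3922) = 579.5 Ω
R_th = 579.5 Ω
I_n = V_th/R_th = 0.259/579.5 = 0.0004469 A, and R_n = R_th = 579.5 Ω

Final answer: I_n = 0.0004469 A, R_n = 579.5 Ω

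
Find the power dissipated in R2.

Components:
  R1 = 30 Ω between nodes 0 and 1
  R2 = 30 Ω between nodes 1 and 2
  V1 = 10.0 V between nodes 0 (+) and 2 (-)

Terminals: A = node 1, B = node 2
Nodal analysis, taking node 2 as the 0 V reference.
Source V1 fixes V_0 = 10 V.
KCL at each unknown node (sum of currents leaving = 0; resistances in Ω):
  Node 1: (V_1 - 10)/30 + (V_1 - 0)/30 = 0
Collecting terms: 0.06667 × V_1 = 0.3333  =>  V_1 = 5 V
I_R2 = (V_1 - V_2)/R2 = (5 - 0)/30 = 0.1667 A
P_R2 = I_R2² × R2 = (0.1667)² × 30 = 0.8333 W

Final answer: 0.8333 W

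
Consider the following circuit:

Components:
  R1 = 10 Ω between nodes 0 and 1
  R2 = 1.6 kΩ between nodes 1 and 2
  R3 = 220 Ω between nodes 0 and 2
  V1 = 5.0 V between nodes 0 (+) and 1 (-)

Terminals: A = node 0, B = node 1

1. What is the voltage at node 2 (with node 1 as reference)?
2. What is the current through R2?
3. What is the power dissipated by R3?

Nodal analysis, taking node 1 as the 0 V reference.
Source V1 fixes V_0 = 5 V.
KCL at each unknown node (sum of currents leaving = 0; resistances in Ω):
  Node 2: (V_2 - 0)/1600 + (V_2 - 5)/220 = 0
Collecting terms: 0.00517 × V_2 = 0.02273  =>  V_2 = 4.396 V
Part 1:
  Read off the nodal solution: V_2 = 4.396 V
Part 2:
  I_R2 = (V_1 - V_2)/R2 = (0 - 4.396)/1600 = -0.002747 A
  Magnitude: I_R2 = 0.002747 A
Part 3:
  I_R3 = (V_0 - V_2)/R3 = (5 - 4.396)/220 = 0.002747 A
  P_R3 = I_R3² × R3 = (0.002747)² × 220 = 0.00166 W

Final answers:
1. V_2 = 4.396 V
2. I_R2 = 0.002747 A
3. P_R3 = 0.00166 W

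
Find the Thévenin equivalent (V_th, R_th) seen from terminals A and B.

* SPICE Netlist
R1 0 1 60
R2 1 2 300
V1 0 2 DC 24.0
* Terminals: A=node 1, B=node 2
Step 1 — V_th is the open-circuit voltage V_A - V_B (nothing connected across the terminals).
Nodal analysis, taking node 2 as the 0 V reference.
Source V1 fixes V_0 = 24 V.
KCL at each unknown node (sum of currents leaving = 0; resistances in Ω):
  Node 1: (V_1 - 24)/60 + (V_1 - 0)/300 = 0
Collecting terms: 0.02 × V_1 = 0.4  =>  V_1 = 20 V
V_th = V_1 - V_2 = 20 - 0 = 20 V
Step 2 — R_th: zero the source — replace V1 by a short circuit (node 2 merges into node 0) — and find the resistance seen between A (node 1) and B (node 0).
Reduce the network between node 1 (A) and node 0 (B) by series/parallel combination:
  Rp1 = R1 ‖ R2 (parallel, both between nodes 0 and 1) = 1/(1/60 + 1/300) = 50 Ω
R_th = 50 Ω

Final answer: V_th = 20 V, R_th = 50 Ω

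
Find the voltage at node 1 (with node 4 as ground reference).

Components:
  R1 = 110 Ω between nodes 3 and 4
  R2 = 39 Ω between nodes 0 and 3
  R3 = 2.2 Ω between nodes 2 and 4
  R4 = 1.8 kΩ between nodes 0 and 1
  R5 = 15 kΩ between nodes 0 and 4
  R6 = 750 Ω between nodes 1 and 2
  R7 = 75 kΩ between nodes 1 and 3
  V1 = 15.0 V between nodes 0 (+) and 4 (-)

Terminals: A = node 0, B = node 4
Nodal analysis, taking node 4 as the 0 V reference.
Source V1 fixes V_0 = 15 V.
KCL at each unknown node (sum of currents leaving = 0; resistances in Ω):
  Node 1: (V_1 - 15)/1800 + (V_1 - V_2)/750 + (V_1 - V_3)/75000 = 0
  Node 2: (V_2 - 0)/2.2 + (V_2 - V_1)/750 = 0
  Node 3: (V_3 - 0)/110 + (V_3 - 15)/39 + (V_3 - V_1)/75000 = 0
Collecting terms (coefficients in siemens):
  0.001902·V_1 - 0.001333·V_2 - 0.00001333·V_3 = 0.008333
  0.4559·V_2 - 0.001333·V_1 = 0
  0.03475·V_3 - 0.00001333·V_1 = 0.3846
Solving these 3 simultaneous equations (Gaussian elimination) gives:
  V_1 = 4.468 V, V_2 = 0.01307 V, V_3 = 11.07 V
The requested potential is V_1 = 4.468 V.

Final answer: V_1 = 4.468 V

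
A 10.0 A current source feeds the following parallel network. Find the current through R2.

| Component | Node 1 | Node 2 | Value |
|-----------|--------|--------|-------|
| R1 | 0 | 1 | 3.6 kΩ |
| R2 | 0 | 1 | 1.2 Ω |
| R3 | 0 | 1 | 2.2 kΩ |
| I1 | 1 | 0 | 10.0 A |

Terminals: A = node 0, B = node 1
All resistors sit directly between nodes 0 and 1, so they are in parallel and share one voltage V; the full source current 10 A splits among them.
1/R_par = 1/3600 + 1/1.2 + 1/2200 = 0.8341 S  =>  R_par = 1.199 Ω
V = I × R_par = 10 × 1.199 = 11.99 V
I_R2 = V/R2 = 11.99/1.2 = 9.991 A

Final answer: 9.991 A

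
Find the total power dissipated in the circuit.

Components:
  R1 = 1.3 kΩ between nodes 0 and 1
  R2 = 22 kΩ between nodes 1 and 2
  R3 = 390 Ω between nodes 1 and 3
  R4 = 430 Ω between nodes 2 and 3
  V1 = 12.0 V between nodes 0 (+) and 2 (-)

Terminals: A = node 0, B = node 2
Nodal analysis, taking node 2 as the 0 V reference.
Source V1 fixes V_0 = 12 V.
KCL at each unknown node (sum of currents leaving = 0; resistances in Ω):
  Node 1: (V_1 - 12)/1300 + (V_1 - 0)/22000 + (V_1 - V_3)/390 = 0
  Node 3: (V_3 - V_1)/390 + (V_3 - 0)/430 = 0
Collecting terms (coefficients in siemens):
  0.003379·V_1 - 0.002564·V_3 = 0.009231
  0.00489·V_3 - 0.002564·V_1 = 0
Determinant D = (0.003379)(0.00489) - (-0.002564)(-0.002564) = 0.000009947
V_1 = [(0.009231)(0.00489) - (-0.002564)(0)]/D = 4.538 V
V_3 = [(0.003379)(0) - (0.009231)(-0.002564)]/D = 2.38 V
Power in each resistor, P = (ΔV)²/R:
  P_R1 = (12 - 4.538)²/1300 = 0.04283 W
  P_R2 = (4.538 - 0)²/22000 = 0.000936 W
  P_R3 = (4.538 - 2.38)²/390 = 0.01194 W
  P_R4 = (0 - 2.38)²/430 = 0.01317 W
P_total = P_R1 + P_R2 + P_R3 + P_R4 = 0.06888 W

Final answer: 0.06888 W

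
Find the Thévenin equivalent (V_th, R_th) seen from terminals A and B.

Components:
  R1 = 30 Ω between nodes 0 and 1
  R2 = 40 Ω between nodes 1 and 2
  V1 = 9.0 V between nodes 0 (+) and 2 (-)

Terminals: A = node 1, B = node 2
Step 1 — V_th is the open-circuit voltage V_A - V_B (nothing connected across the terminals).
Nodal analysis, taking node 2 as the 0 V reference.
Source V1 fixes V_0 = 9 V.
KCL at each unknown node (sum of currents leaving = 0; resistances in Ω):
  Node 1: (V_1 - 9)/30 + (V_1 - 0)/40 = 0
Collecting terms: 0.05833 × V_1 = 0.3  =>  V_1 = 5.143 V
V_th = V_1 - V_2 = 5.143 - 0 = 5.143 V
Step 2 — R_th: zero the source — replace V1 by a short circuit (node 2 merges into node 0) — and find the resistance seen between A (node 1) and B (node 0).
Reduce the network between node 1 (A) and node 0 (B) by series/parallel combination:
  Rp1 = R1 ‖ R2 (parallel, both between nodes 0 and 1) = 1/(1/30 + 1/40) = 17.14 Ω
R_th = 17.14 Ω

Final answer: V_th = 5.143 V, R_th = 17.14 Ω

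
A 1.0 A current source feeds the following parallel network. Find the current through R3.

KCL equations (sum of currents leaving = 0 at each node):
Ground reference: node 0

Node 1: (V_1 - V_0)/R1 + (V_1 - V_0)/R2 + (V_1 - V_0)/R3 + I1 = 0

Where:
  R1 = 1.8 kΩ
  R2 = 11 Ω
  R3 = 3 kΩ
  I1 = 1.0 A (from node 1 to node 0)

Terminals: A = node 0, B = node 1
All resistors sit directly between nodes 0 and 1, so they are in parallel and share one voltage V; the full source current 1 A splits among them.
1/R_par = 1/1800 + 1/11 + 1/3000 = 0.0918 S  =>  R_par = 10.89 Ω
V = I × R_par = 1 × 10.89 = 10.89 V
I_R3 = V/R3 = 10.89/3000 = 0.003631 A

Final answer: 0.003631 A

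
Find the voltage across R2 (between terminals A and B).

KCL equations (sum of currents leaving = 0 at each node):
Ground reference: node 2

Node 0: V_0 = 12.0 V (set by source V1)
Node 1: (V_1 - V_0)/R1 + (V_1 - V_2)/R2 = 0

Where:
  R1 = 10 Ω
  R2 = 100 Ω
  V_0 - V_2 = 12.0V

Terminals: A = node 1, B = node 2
R1 and R2 are in series across V1 (node 0 → node 1 → node 2), and the output A–B is taken across R2, so this is a voltage divider.
Series current: I = V1/(R1 + R2) = 12/(10 + 100) = 12/110 = 0.1091 A
V_R2 = I × R2 = V1 × R2/(R1 + R2) = 12 × 100/110 = 10.91 V

Final answer: 10.91 V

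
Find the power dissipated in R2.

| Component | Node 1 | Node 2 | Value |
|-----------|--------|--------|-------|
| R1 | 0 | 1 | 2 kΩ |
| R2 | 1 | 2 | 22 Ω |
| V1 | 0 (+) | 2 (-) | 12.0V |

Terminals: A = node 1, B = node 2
Nodal analysis, taking node 2 as the 0 V reference.
Source V1 fixes V_0 = 12 V.
KCL at each unknown node (sum of currents leaving = 0; resistances in Ω):
  Node 1: (V_1 - 12)/2000 + (V_1 - 0)/22 = 0
Collecting terms: 0.04595 × V_1 = 0.006  =>  V_1 = 0.1306 V
I_R2 = (V_1 - V_2)/R2 = (0.1306 - 0)/22 = 0.005935 A
P_R2 = I_R2² × R2 = (0.005935)² × 22 = 0.0007749 W

Final answer: 0.0007749 W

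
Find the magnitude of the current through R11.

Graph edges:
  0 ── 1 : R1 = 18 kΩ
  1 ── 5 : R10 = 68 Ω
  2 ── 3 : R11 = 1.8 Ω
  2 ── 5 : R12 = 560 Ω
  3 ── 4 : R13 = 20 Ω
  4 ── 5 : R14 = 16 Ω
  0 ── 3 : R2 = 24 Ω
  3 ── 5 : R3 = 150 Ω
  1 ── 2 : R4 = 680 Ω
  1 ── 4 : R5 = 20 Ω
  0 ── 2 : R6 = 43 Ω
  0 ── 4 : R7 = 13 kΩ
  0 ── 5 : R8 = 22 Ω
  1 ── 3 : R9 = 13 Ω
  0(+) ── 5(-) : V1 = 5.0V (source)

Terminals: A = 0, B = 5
Nodal analysis, taking node 5 as the 0 V reference.
Source V1 fixes V_0 = 5 V.
KCL at each unknown node (sum of currents leaving = 0; resistances in Ω):
  Node 1: (V_1 - 5)/18000 + (V_1 - V_2)/680 + (V_1 - V_4)/20 + (V_1 - V_3)/13 + (V_1 - 0)/68 = 0
  Node 2: (V_2 - V_1)/680 + (V_2 - 5)/43 + (V_2 - V_3)/1.8 + (V_2 - 0)/560 = 0
  Node 3: (V_3 - 5)/24 + (V_3 - 0)/150 + (V_3 - V_1)/13 + (V_3 - V_2)/1.8 + (V_3 - V_4)/20 = 0
  Node 4: (V_4 - V_1)/20 + (V_4 - 5)/13000 + (V_4 - V_3)/20 + (V_4 - 0)/16 = 0
Collecting terms (coefficients in siemens):
  0.1432·V_1 - 0.001471·V_2 - 0.07692·V_3 - 0.05·V_4 = 0.0002778
  0.5821·V_2 - 0.001471·V_1 - 0.5556·V_3 = 0.1163
  0.7308·V_3 - 0.07692·V_1 - 0.5556·V_2 - 0.05·V_4 = 0.2083
  0.1626·V_4 - 0.05·V_1 - 0.05·V_3 = 0.0003846
Solving these 4 simultaneous equations (Gaussian elimination) gives:
  V_1 = 2.02 V, V_2 = 2.827 V, V_3 = 2.747 V, V_4 = 1.468 V
I_R11 = (V_2 - V_3)/R11 = (2.827 - 2.747)/1.8 = 0.0443 A
|I_R11| = 0.0443 A

Final answer: |I_R11| = 0.0443 A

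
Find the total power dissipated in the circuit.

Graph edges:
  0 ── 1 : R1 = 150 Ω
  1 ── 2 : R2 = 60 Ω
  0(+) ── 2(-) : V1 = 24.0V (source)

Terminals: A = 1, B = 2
Nodal analysis, taking node 2 as the 0 V reference.
Source V1 fixes V_0 = 24 V.
KCL at each unknown node (sum of currents leaving = 0; resistances in Ω):
  Node 1: (V_1 - 24)/150 + (V_1 - 0)/60 = 0
Collecting terms: 0.02333 × V_1 = 0.16  =>  V_1 = 6.857 V
Power in each resistor, P = (ΔV)²/R:
  P_R1 = (24 - 6.857)²/150 = 1.959 W
  P_R2 = (6.857 - 0)²/60 = 0.7837 W
P_total = P_R1 + P_R2 = 2.743 W

Final answer: 2.743 W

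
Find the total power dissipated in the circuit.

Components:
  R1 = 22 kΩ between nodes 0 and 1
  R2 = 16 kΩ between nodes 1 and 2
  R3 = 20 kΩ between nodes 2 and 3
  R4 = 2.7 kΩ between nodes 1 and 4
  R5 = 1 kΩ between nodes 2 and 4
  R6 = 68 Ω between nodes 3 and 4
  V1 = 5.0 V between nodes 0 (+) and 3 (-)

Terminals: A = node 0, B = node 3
Nodal analysis, taking node 3 as the 0 V reference.
Source V1 fixes V_0 = 5 V.
KCL at each unknown node (sum of currents leaving = 0; resistances in Ω):
  Node 1: (V_1 - 5)/22000 + (V_1 - V_2)/16000 + (V_1 - V_4)/2700 = 0
  Node 2: (V_2 - V_1)/16000 + (V_2 - 0)/20000 + (V_2 - V_4)/1000 = 0
  Node 4: (V_4 - V_1)/2700 + (V_4 - V_2)/1000 + (V_4 - 0)/68 = 0
Collecting terms (coefficients in siemens):
  0.0004783·V_1 - 0.0000625·V_2 - 0.0003704·V_4 = 0.0002273
  0.001112·V_2 - 0.0000625·V_1 - 0.001·V_4 = 0
  0.01608·V_4 - 0.0003704·V_1 - 0.001·V_2 = 0
Solving these 3 simultaneous equations (Gaussian elimination) gives:
  V_1 = 0.4911 V, V_2 = 0.03999 V, V_4 = 0.0138 V
Power in each resistor, P = (ΔV)²/R:
  P_R1 = (5 - 0.4911)²/22000 = 0.0009241 W
  P_R2 = (0.4911 - 0.03999)²/16000 = 0.00001272 W
  P_R3 = (0.03999 - 0)²/20000 = 0.00000007997 W
  P_R4 = (0.4911 - 0.0138)²/2700 = 0.00008436 W
  P_R5 = (0.03999 - 0.0138)²/1000 = 0.000000686 W
  P_R6 = (0 - 0.0138)²/68 = 0.000002801 W
P_total = P_R1 + P_R2 + P_R3 + P_R4 + P_R5 + P_R6 = 0.001025 W

Final answer: 0.001025 W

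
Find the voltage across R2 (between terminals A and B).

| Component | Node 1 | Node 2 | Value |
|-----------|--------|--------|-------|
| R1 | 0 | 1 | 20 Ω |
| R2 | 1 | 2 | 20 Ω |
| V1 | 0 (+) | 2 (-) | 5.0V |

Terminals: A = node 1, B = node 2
R1 and R2 are in series across V1 (node 0 → node 1 → node 2), and the output A–B is taken across R2, so this is a voltage divider.
Series current: I = V1/(R1 + R2) = 5/(20 + 20) = 5/40 = 0.125 A
V_R2 = I × R2 = V1 × R2/(R1 + R2) = 5 × 20/40 = 2.5 V

Final answer: 2.5 V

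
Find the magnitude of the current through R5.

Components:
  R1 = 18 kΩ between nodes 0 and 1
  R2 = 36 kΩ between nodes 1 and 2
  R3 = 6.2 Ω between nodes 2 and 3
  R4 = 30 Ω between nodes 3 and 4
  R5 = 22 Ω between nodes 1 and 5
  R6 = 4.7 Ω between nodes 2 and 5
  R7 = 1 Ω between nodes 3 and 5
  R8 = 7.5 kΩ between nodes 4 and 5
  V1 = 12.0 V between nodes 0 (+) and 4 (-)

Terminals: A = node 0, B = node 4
Nodal analysis, taking node 4 as the 0 V reference.
Source V1 fixes V_0 = 12 V.
KCL at each unknown node (sum of currents leaving = 0; resistances in Ω):
  Node 1: (V_1 - 12)/18000 + (V_1 - V_2)/36000 + (V_1 - V_5)/22 = 0
  Node 2: (V_2 - V_1)/36000 + (V_2 - V_3)/6.2 + (V_2 - V_5)/4.7 = 0
  Node 3: (V_3 - V_2)/6.2 + (V_3 - 0)/30 + (V_3 - V_5)/1 = 0
  Node 5: (V_5 - V_1)/22 + (V_5 - V_2)/4.7 + (V_5 - V_3)/1 + (V_5 - 0)/7500 = 0
Collecting terms (coefficients in siemens):
  0.04554·V_1 - 0.00002778·V_2 - 0.04545·V_5 = 0.0006667
  0.3741·V_2 - 0.00002778·V_1 - 0.1613·V_3 - 0.2128·V_5 = 0
  1.195·V_3 - 0.1613·V_2 - 1·V_5 = 0
  1.258·V_5 - 0.04545·V_1 - 0.2128·V_2 - 1·V_3 = 0
Solving these 4 simultaneous equations (Gaussian elimination) gives:
  V_1 = 0.03508 V, V_2 = 0.02021 V, V_3 = 0.01986 V, V_5 = 0.02047 V
I_R5 = (V_1 - V_5)/R5 = (0.03508 - 0.02047)/22 = 0.0006643 A
|I_R5| = 0.0006643 A

Final answer: |I_R5| = 0.0006643 A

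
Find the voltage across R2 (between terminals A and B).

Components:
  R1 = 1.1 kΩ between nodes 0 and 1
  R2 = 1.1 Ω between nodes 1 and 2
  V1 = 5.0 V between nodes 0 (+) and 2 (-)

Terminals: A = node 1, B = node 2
R1 and R2 are in series across V1 (node 0 → node 1 → node 2), and the output A–B is taken across R2, so this is a voltage divider.
Series current: I = V1/(R1 + R2) = 5/(1100 + 1.1) = 5/1101 = 0.004541 A
V_R2 = I × R2 = V1 × R2/(R1 + R2) = 5 × 1.1/1101 = 0.004995 V

Final answer: 0.004995 V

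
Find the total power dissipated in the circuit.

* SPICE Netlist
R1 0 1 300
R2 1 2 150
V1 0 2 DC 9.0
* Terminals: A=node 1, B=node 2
Nodal analysis, taking node 2 as the 0 V reference.
Source V1 fixes V_0 = 9 V.
KCL at each unknown node (sum of currents leaving = 0; resistances in Ω):
  Node 1: (V_1 - 9)/300 + (V_1 - 0)/150 = 0
Collecting terms: 0.01 × V_1 = 0.03  =>  V_1 = 3 V
Power in each resistor, P = (ΔV)²/R:
  P_R1 = (9 - 3)²/300 = 0.12 W
  P_R2 = (3 - 0)²/150 = 0.06 W
P_total = P_R1 + P_R2 = 0.18 W

Final answer: 0.18 W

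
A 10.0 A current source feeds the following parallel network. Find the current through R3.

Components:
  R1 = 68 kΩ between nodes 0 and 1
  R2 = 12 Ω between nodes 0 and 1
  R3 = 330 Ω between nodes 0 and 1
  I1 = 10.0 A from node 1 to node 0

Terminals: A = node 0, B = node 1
All resistors sit directly between nodes 0 and 1, so they are in parallel and share one voltage V; the full source current 10 A splits among them.
1/R_par = 1/68000 + 1/12 + 1/330 = 0.08638 S  =>  R_par = 11.58 Ω
V = I × R_par = 10 × 11.58 = 115.8 V
I_R3 = V/R3 = 115.8/330 = 0.3508 A

Final answer: 0.3508 A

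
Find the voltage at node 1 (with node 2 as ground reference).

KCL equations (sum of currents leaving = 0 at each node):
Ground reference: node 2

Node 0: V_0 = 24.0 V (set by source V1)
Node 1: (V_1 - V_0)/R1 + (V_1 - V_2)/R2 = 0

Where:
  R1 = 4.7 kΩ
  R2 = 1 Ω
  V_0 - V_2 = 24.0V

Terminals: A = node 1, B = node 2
Nodal analysis, taking node 2 as the 0 V reference.
Source V1 fixes V_0 = 24 V.
KCL at each unknown node (sum of currents leaving = 0; resistances in Ω):
  Node 1: (V_1 - 24)/4700 + (V_1 - 0)/1 = 0
Collecting terms: 1 × V_1 = 0.005106  =>  V_1 = 0.005105 V
The requested potential is V_1 = 0.005105 V.

Final answer: V_1 = 0.005105 V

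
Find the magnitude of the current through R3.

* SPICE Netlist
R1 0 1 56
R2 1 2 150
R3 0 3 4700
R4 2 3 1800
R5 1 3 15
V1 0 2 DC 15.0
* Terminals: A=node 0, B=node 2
Nodal analysis, taking node 2 as the 0 V reference.
Source V1 fixes V_0 = 15 V.
KCL at each unknown node (sum of currents leaving = 0; resistances in Ω):
  Node 1: (V_1 - 15)/56 + (V_1 - 0)/150 + (V_1 - V_3)/15 = 0
  Node 3: (V_3 - 15)/4700 + (V_3 - 0)/1800 + (V_3 - V_1)/15 = 0
Collecting terms (coefficients in siemens):
  0.09119·V_1 - 0.06667·V_3 = 0.2679
  0.06743·V_3 - 0.06667·V_1 = 0.003191
Determinant D = (0.09119)(0.06743) - (-0.06667)(-0.06667) = 0.001705
V_1 = [(0.2679)(0.06743) - (-0.06667)(0.003191)]/D = 10.72 V
V_3 = [(0.09119)(0.003191) - (0.2679)(-0.06667)]/D = 10.64 V
I_R3 = (V_0 - V_3)/R3 = (15 - 10.64)/4700 = 0.0009268 A
|I_R3| = 0.0009268 A

Final answer: |I_R3| = 0.0009268 A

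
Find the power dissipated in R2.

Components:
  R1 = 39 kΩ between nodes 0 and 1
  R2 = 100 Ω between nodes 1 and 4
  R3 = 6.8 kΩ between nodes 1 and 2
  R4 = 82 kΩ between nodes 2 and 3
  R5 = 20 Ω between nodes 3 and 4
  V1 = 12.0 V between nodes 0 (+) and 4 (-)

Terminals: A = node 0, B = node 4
Nodal analysis, taking node 4 as the 0 V reference.
Source V1 fixes V_0 = 12 V.
KCL at each unknown node (sum of currents leaving = 0; resistances in Ω):
  Node 1: (V_1 - 12)/39000 + (V_1 - 0)/100 + (V_1 - V_2)/6800 = 0
  Node 2: (V_2 - V_1)/6800 + (V_2 - V_3)/82000 = 0
  Node 3: (V_3 - V_2)/82000 + (V_3 - 0)/20 = 0
Collecting terms (coefficients in siemens):
  0.01017·V_1 - 0.0001471·V_2 = 0.0003077
  0.0001593·V_2 - 0.0001471·V_1 - 0.0000122·V_3 = 0
  0.05001·V_3 - 0.0000122·V_2 = 0
Solving these 3 simultaneous equations (Gaussian elimination) gives:
  V_1 = 0.03066 V, V_2 = 0.02831 V, V_3 = 0.000006903 V
I_R2 = (V_1 - V_4)/R2 = (0.03066 - 0)/100 = 0.0003066 A
P_R2 = I_R2² × R2 = (0.0003066)² × 100 = 0.000009398 W

Final answer: 9.398e-06 W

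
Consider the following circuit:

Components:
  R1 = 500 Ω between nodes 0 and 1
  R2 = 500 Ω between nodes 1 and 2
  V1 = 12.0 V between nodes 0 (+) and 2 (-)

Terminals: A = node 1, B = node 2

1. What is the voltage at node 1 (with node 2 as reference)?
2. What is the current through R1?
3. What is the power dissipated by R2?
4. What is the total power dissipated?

Nodal analysis, taking node 2 as the 0 V reference.
Source V1 fixes V_0 = 12 V.
KCL at each unknown node (sum of currents leaving = 0; resistances in Ω):
  Node 1: (V_1 - 12)/500 + (V_1 - 0)/500 = 0
Collecting terms: 0.004 × V_1 = 0.024  =>  V_1 = 6 V
Part 1:
  Read off the nodal solution: V_1 = 6 V
Part 2:
  I_R1 = (V_0 - V_1)/R1 = (12 - 6)/500 = 0.012 A
  Magnitude: I_R1 = 0.012 A
Part 3:
  I_R2 = (V_1 - V_2)/R2 = (6 - 0)/500 = 0.012 A
  P_R2 = I_R2² × R2 = (0.012)² × 500 = 0.072 W
Part 4:
  Power in each resistor, P = (ΔV)²/R:
    P_R1 = (12 - 6)²/500 = 0.072 W
    P_R2 = (6 - 0)²/500 = 0.072 W
  P_total = P_R1 + P_R2 = 0.144 W

Final answers:
1. V_1 = 6 V
2. I_R1 = 0.012 A
3. P_R2 = 0.072 W
4. P_total = 0.144 W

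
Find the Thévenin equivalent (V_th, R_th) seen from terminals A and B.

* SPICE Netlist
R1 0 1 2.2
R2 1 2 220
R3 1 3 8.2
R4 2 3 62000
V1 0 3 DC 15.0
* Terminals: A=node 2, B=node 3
Step 1 — V_th is the open-circuit voltage V_A - V_B (nothing connected across the terminals).
Nodal analysis, taking node 3 as the 0 V reference.
Source V1 fixes V_0 = 15 V.
KCL at each unknown node (sum of currents leaving = 0; resistances in Ω):
  Node 1: (V_1 - 15)/2.2 + (V_1 - V_2)/220 + (V_1 - 0)/8.2 = 0
  Node 2: (V_2 - V_1)/220 + (V_2 - 0)/62000 = 0
Collecting terms (coefficients in siemens):
  0.581·V_1 - 0.004545·V_2 = 6.818
  0.004562·V_2 - 0.004545·V_1 = 0
Determinant D = (0.581)(0.004562) - (-0.004545)(-0.004545) = 0.00263
V_1 = [(6.818)(0.004562) - (-0.004545)(0)]/D = 11.83 V
V_2 = [(0.581)(0) - (6.818)(-0.004545)]/D = 11.78 V
V_th = V_2 - V_3 = 11.78 - 0 = 11.78 V
Step 2 — R_th: zero the source — replace V1 by a short circuit (node 3 merges into node 0) — and find the resistance seen between A (node 2) and B (node 0).
Reduce the network between node 2 (A) and node 0 (B) by series/parallel combination:
  Rp1 = R1 ‖ R3 (parallel, both between nodes 0 and 1) = 1/(1/2.2 + 1/8.2) = 1.735 Ω
  Rs1 = R2 + Rp1 (series, joined only at node 1) = 220 + 1.735 = 221.7 Ω
  Rp2 = R4 ‖ Rs1 (parallel, both between nodes 0 and 2) = 1/(1/62000 + 1/221.7) = 220.9 Ω
R_th = 220.9 Ω

Final answer: V_th = 11.78 V, R_th = 220.9 Ω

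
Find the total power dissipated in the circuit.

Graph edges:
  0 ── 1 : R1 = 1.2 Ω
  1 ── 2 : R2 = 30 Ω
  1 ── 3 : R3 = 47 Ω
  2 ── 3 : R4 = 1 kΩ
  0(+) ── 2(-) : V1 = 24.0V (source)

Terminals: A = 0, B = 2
Nodal analysis, taking node 2 as the 0 V reference.
Source V1 fixes V_0 = 24 V.
KCL at each unknown node (sum of currents leaving = 0; resistances in Ω):
  Node 1: (V_1 - 24)/1.2 + (V_1 - 0)/30 + (V_1 - V_3)/47 = 0
  Node 3: (V_3 - V_1)/47 + (V_3 - 0)/1000 = 0
Collecting terms (coefficients in siemens):
  0.8879·V_1 - 0.02128·V_3 = 20
  0.02228·V_3 - 0.02128·V_1 = 0
Determinant D = (0.8879)(0.02228) - (-0.02128)(-0.02128) = 0.01933
V_1 = [(20)(0.02228) - (-0.02128)(0)]/D = 23.05 V
V_3 = [(0.8879)(0) - (20)(-0.02128)]/D = 22.02 V
Power in each resistor, P = (ΔV)²/R:
  P_R1 = (24 - 23.05)²/1.2 = 0.7497 W
  P_R2 = (23.05 - 0)²/30 = 17.71 W
  P_R3 = (23.05 - 22.02)²/47 = 0.02278 W
  P_R4 = (0 - 22.02)²/1000 = 0.4847 W
P_total = P_R1 + P_R2 + P_R3 + P_R4 = 18.97 W

Final answer: 18.97 W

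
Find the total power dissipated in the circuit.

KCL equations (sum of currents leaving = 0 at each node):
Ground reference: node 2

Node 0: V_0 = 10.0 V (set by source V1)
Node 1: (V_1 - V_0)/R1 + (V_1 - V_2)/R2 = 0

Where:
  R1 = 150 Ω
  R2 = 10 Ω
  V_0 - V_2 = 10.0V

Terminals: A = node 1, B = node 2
Nodal analysis, taking node 2 as the 0 V reference.
Source V1 fixes V_0 = 10 V.
KCL at each unknown node (sum of currents leaving = 0; resistances in Ω):
  Node 1: (V_1 - 10)/150 + (V_1 - 0)/10 = 0
Collecting terms: 0.1067 × V_1 = 0.06667  =>  V_1 = 0.625 V
Power in each resistor, P = (ΔV)²/R:
  P_R1 = (10 - 0.625)²/150 = 0.5859 W
  P_R2 = (0.625 - 0)²/10 = 0.03906 W
P_total = P_R1 + P_R2 = 0.625 W

Final answer: 0.625 W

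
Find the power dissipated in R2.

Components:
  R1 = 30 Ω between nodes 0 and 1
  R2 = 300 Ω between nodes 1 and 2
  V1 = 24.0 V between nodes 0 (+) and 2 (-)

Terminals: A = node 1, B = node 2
Nodal analysis, taking node 2 as the 0 V reference.
Source V1 fixes V_0 = 24 V.
KCL at each unknown node (sum of currents leaving = 0; resistances in Ω):
  Node 1: (V_1 - 24)/30 + (V_1 - 0)/300 = 0
Collecting terms: 0.03667 × V_1 = 0.8  =>  V_1 = 21.82 V
I_R2 = (V_1 - V_2)/R2 = (21.82 - 0)/300 = 0.07273 A
P_R2 = I_R2² × R2 = (0.07273)² × 300 = 1.587 W

Final answer: 1.587 W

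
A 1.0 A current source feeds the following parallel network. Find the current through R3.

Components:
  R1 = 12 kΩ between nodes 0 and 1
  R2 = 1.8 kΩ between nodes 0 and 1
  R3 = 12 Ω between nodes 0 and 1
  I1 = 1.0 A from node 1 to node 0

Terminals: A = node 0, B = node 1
All resistors sit directly between nodes 0 and 1, so they are in parallel and share one voltage V; the full source current 1 A splits among them.
1/R_par = 1/12000 + 1/1800 + 1/12 = 0.08397 S  =>  R_par = 11.91 Ω
V = I × R_par = 1 × 11.91 = 11.91 V
I_R3 = V/R3 = 11.91/12 = 0.9924 A

Final answer: 0.9924 A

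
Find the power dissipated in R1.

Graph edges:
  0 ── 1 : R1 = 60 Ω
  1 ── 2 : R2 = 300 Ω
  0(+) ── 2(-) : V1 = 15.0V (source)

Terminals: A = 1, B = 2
Nodal analysis, taking node 2 as the 0 V reference.
Source V1 fixes V_0 = 15 V.
KCL at each unknown node (sum of currents leaving = 0; resistances in Ω):
  Node 1: (V_1 - 15)/60 + (V_1 - 0)/300 = 0
Collecting terms: 0.02 × V_1 = 0.25  =>  V_1 = 12.5 V
I_R1 = (V_0 - V_1)/R1 = (15 - 12.5)/60 = 0.04167 A
P_R1 = I_R1² × R1 = (0.04167)² × 60 = 0.1042 W

Final answer: 0.1042 W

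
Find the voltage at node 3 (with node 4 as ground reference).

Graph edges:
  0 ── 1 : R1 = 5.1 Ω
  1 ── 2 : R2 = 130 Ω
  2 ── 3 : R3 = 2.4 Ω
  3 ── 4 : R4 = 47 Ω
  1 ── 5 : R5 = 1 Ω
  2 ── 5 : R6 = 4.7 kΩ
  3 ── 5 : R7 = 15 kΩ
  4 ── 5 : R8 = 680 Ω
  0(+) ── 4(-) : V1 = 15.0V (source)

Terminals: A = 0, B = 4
Nodal analysis, taking node 4 as the 0 V reference.
Source V1 fixes V_0 = 15 V.
KCL at each unknown node (sum of currents leaving = 0; resistances in Ω):
  Node 1: (V_1 - 15)/5.1 + (V_1 - V_2)/130 + (V_1 - V_5)/1 = 0
  Node 2: (V_2 - V_1)/130 + (V_2 - V_3)/2.4 + (V_2 - V_5)/4700 = 0
  Node 3: (V_3 - V_2)/2.4 + (V_3 - 0)/47 + (V_3 - V_5)/15000 = 0
  Node 5: (V_5 - V_1)/1 + (V_5 - V_2)/4700 + (V_5 - V_3)/15000 + (V_5 - 0)/680 = 0
Collecting terms (coefficients in siemens):
  1.204·V_1 - 0.007692·V_2 - 1·V_5 = 2.941
  0.4246·V_2 - 0.007692·V_1 - 0.4167·V_3 - 0.0002128·V_5 = 0
  0.438·V_3 - 0.4167·V_2 - 0.00006667·V_5 = 0
  1.002·V_5 - 1·V_1 - 0.0002128·V_2 - 0.00006667·V_3 = 0
Solving these 4 simultaneous equations (Gaussian elimination) gives:
  V_1 = 14.47 V, V_2 = 4.087 V, V_3 = 3.89 V, V_5 = 14.45 V
The requested potential is V_3 = 3.89 V.

Final answer: V_3 = 3.89 V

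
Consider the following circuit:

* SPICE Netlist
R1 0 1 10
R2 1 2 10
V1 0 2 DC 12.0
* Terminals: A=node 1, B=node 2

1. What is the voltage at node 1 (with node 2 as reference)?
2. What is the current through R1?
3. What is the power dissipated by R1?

Nodal analysis, taking node 2 as the 0 V reference.
Source V1 fixes V_0 = 12 V.
KCL at each unknown node (sum of currents leaving = 0; resistances in Ω):
  Node 1: (V_1 - 12)/10 + (V_1 - 0)/10 = 0
Collecting terms: 0.2 × V_1 = 1.2  =>  V_1 = 6 V
Part 1:
  Read off the nodal solution: V_1 = 6 V
Part 2:
  I_R1 = (V_0 - V_1)/R1 = (12 - 6)/10 = 0.6 A
  Magnitude: I_R1 = 0.6 A
Part 3:
  I_R1 = (V_0 - V_1)/R1 = (12 - 6)/10 = 0.6 A
  P_R1 = I_R1² × R1 = (0.6)² × 10 = 3.6 W

Final answers:
1. V_1 = 6 V
2. I_R1 = 0.6 A
3. P_R1 = 3.6 W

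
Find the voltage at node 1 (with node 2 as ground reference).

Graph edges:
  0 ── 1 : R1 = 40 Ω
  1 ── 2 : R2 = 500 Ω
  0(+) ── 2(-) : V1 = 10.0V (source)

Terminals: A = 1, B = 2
Nodal analysis, taking node 2 as the 0 V reference.
Source V1 fixes V_0 = 10 V.
KCL at each unknown node (sum of currents leaving = 0; resistances in Ω):
  Node 1: (V_1 - 10)/40 + (V_1 - 0)/500 = 0
Collecting terms: 0.027 × V_1 = 0.25  =>  V_1 = 9.259 V
The requested potential is V_1 = 9.259 V.

Final answer: V_1 = 9.259 V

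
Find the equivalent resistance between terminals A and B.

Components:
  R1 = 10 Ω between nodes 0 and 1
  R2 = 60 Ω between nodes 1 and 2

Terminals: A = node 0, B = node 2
Reduce the network between node 0 (A) and node 2 (B) by series/parallel combination:
  Rs1 = R1 + R2 (series, joined only at node 1) = 10 + 60 = 70 Ω
R_eq = 70 Ω

Final answer: 70 Ω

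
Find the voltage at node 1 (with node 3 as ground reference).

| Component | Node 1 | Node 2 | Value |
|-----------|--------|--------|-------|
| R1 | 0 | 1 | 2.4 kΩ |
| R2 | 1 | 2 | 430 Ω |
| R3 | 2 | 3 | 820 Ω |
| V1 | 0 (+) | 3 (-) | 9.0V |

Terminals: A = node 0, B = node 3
Nodal analysis, taking node 3 as the 0 V reference.
Source V1 fixes V_0 = 9 V.
KCL at each unknown node (sum of currents leaving = 0; resistances in Ω):
  Node 1: (V_1 - 9)/2400 + (V_1 - V_2)/430 = 0
  Node 2: (V_2 - V_1)/430 + (V_2 - 0)/820 = 0
Collecting terms (coefficients in siemens):
  0.002742·V_1 - 0.002326·V_2 = 0.00375
  0.003545·V_2 - 0.002326·V_1 = 0
Determinant D = (0.002742)(0.003545) - (-0.002326)(-0.002326) = 0.000004313
V_1 = [(0.00375)(0.003545) - (-0.002326)(0)]/D = 3.082 V
V_2 = [(0.002742)(0) - (0.00375)(-0.002326)]/D = 2.022 V
The requested potential is V_1 = 3.082 V.

Final answer: V_1 = 3.082 V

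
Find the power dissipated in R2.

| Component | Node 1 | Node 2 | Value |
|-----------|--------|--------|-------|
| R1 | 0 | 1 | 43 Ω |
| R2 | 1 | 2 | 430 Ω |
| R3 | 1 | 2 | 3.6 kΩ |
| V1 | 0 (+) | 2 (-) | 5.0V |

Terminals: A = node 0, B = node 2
Nodal analysis, taking node 2 as the 0 V reference.
Source V1 fixes V_0 = 5 V.
KCL at each unknown node (sum of currents leaving = 0; resistances in Ω):
  Node 1: (V_1 - 5)/43 + (V_1 - 0)/430 + (V_1 - 0)/3600 = 0
Collecting terms: 0.02586 × V_1 = 0.1163  =>  V_1 = 4.497 V
I_R2 = (V_1 - V_2)/R2 = (4.497 - 0)/430 = 0.01046 A
P_R2 = I_R2² × R2 = (0.01046)² × 430 = 0.04702 W

Final answer: 0.04702 W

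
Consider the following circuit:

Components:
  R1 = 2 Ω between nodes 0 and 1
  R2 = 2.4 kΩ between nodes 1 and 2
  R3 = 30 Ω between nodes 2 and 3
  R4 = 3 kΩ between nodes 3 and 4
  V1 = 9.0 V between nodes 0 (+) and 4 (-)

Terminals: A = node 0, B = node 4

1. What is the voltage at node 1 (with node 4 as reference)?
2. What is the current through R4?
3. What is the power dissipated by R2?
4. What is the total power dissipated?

Nodal analysis, taking node 4 as the 0 V reference.
Source V1 fixes V_0 = 9 V.
KCL at each unknown node (sum of currents leaving = 0; resistances in Ω):
  Node 1: (V_1 - 9)/2 + (V_1 - V_2)/2400 = 0
  Node 2: (V_2 - V_1)/2400 + (V_2 - V_3)/30 = 0
  Node 3: (V_3 - V_2)/30 + (V_3 - 0)/3000 = 0
Collecting terms (coefficients in siemens):
  0.5004·V_1 - 0.0004167·V_2 = 4.5
  0.03375·V_2 - 0.0004167·V_1 - 0.03333·V_3 = 0
  0.03367·V_3 - 0.03333·V_2 = 0
Solving these 3 simultaneous equations (Gaussian elimination) gives:
  V_1 = 8.997 V, V_2 = 5.02 V, V_3 = 4.971 V
Part 1:
  Read off the nodal solution: V_1 = 8.997 V
Part 2:
  I_R4 = (V_3 - V_4)/R4 = (4.971 - 0)/3000 = 0.001657 A
  Magnitude: I_R4 = 0.001657 A
Part 3:
  I_R2 = (V_1 - V_2)/R2 = (8.997 - 5.02)/2400 = 0.001657 A
  P_R2 = I_R2² × R2 = (0.001657)² × 2400 = 0.006588 W
Part 4:
  Power in each resistor, P = (ΔV)²/R:
    P_R1 = (9 - 8.997)²/2 = 0.00000549 W
    P_R2 = (8.997 - 5.02)²/2400 = 0.006588 W
    P_R3 = (5.02 - 4.971)²/30 = 0.00008235 W
    P_R4 = (4.971 - 0)²/3000 = 0.008235 W
  P_total = P_R1 + P_R2 + P_R3 + P_R4 = 0.01491 W

Final answers:
1. V_1 = 8.997 V
2. I_R4 = 0.001657 A
3. P_R2 = 0.006588 W
4. P_total = 0.01491 W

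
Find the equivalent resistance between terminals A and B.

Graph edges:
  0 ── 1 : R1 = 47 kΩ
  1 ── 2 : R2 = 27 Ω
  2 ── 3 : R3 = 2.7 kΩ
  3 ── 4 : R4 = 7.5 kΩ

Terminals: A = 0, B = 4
Reduce the network between node 0 (A) and node 4 (B) by series/parallel combination:
  Rs1 = R1 + R2 (series, joined only at node 1) = 47000 + 27 = 47030 Ω
  Rs2 = R3 + Rs1 (series, joined only at node 2) = 2700 + 47030 = 49730 Ω
  Rs3 = R4 + Rs2 (series, joined only at node 3) = 7500 + 49730 = 57230 Ω
R_eq = 57.23 kΩ

Final answer: 57.23 kΩ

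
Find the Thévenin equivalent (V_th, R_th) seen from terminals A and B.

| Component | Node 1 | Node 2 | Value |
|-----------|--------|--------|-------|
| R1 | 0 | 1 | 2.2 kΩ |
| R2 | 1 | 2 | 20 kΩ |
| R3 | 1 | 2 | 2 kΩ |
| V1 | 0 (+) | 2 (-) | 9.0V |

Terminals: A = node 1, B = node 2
Step 1 — V_th is the open-circuit voltage V_A - V_B (nothing connected across the terminals).
Nodal analysis, taking node 2 as the 0 V reference.
Source V1 fixes V_0 = 9 V.
KCL at each unknown node (sum of currents leaving = 0; resistances in Ω):
  Node 1: (V_1 - 9)/2200 + (V_1 - 0)/20000 + (V_1 - 0)/2000 = 0
Collecting terms: 0.001005 × V_1 = 0.004091  =>  V_1 = 4.072 V
V_th = V_1 - V_2 = 4.072 - 0 = 4.072 V
Step 2 — R_th: zero the source — replace V1 by a short circuit (node 2 merges into node 0) — and find the resistance seen between A (node 1) and B (node 0).
Reduce the network between node 1 (A) and node 0 (B) by series/parallel combination:
  Rp1 = R1 ‖ R2 ‖ R3 (parallel, all between nodes 0 and 1) = 1/(1/2200 + 1/20000 + 1/2000) = 995.5 Ω
R_th = 995.5 Ω

Final answer: V_th = 4.072 V, R_th = 995.5 Ω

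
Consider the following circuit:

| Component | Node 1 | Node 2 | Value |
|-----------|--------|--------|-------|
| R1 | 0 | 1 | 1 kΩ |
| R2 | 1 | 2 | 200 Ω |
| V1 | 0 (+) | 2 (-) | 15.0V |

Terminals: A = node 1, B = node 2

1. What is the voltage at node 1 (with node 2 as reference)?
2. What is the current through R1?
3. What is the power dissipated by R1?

Nodal analysis, taking node 2 as the 0 V reference.
Source V1 fixes V_0 = 15 V.
KCL at each unknown node (sum of currents leaving = 0; resistances in Ω):
  Node 1: (V_1 - 15)/1000 + (V_1 - 0)/200 = 0
Collecting terms: 0.006 × V_1 = 0.015  =>  V_1 = 2.5 V
Part 1:
  Read off the nodal solution: V_1 = 2.5 V
Part 2:
  I_R1 = (V_0 - V_1)/R1 = (15 - 2.5)/1000 = 0.0125 A
  Magnitude: I_R1 = 0.0125 A
Part 3:
  I_R1 = (V_0 - V_1)/R1 = (15 - 2.5)/1000 = 0.0125 A
  P_R1 = I_R1² × R1 = (0.0125)² × 1000 = 0.1562 W

Final answers:
1. V_1 = 2.5 V
2. I_R1 = 0.0125 A
3. P_R1 = 0.1562 W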